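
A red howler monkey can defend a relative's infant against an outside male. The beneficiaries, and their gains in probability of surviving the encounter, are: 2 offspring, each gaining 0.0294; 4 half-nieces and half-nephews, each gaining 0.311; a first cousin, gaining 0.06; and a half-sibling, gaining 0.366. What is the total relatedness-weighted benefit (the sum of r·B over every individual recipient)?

r to an offspring = 1/2 (one parent–offspring link: r = (1/2)^1 = 1/2).
r to a half-niece or half-nephew = 1/8 (half-aunt/uncle↔niece/nephew: one path of length 3: r = (1/2)^3 = 1/8).
r to a first cousin = 0.125 (first cousins share one grandparent pair — two paths of length 4: r = 2·(1/2)^4 = 1/8).
r to a half-sibling = 1/4 (half-sibs share one parent — one path of length 2: r = (1/2)^2 = 1/4).
Summing one r·B term per recipient: 2·0.5·0.0294 + 4·0.125·0.311 + 1·0.125·0.06 + 1·0.25·0.366 = 0.2839.

0.2839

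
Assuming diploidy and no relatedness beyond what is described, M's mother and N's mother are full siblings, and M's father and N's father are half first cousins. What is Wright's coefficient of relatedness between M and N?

Independent pedigree routes through distinct common ancestors add.
M and N are related in two ways: first cousins through their mothers (r = 1/8) and half second cousins through their fathers (r = 1/64).
r = 1/8 + 1/64 = 9/64 = 0.140625.

0.140625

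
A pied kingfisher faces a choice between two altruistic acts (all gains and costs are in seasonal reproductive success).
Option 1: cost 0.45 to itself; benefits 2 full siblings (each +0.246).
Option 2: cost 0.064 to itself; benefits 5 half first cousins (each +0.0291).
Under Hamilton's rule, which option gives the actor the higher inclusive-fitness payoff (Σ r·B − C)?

Option 2

Option 1: r to a full sibling = 0.5.
Option 1: Σ r·B − C = (2·0.5·0.246) − 0.45 = -0.204.
Option 2: r to a half first cousin = 0.0625.
Option 2: Σ r·B − C = (5·0.0625·0.0291) − 0.064 = -0.05490625.
Option 2 has the higher net inclusive-fitness payoff.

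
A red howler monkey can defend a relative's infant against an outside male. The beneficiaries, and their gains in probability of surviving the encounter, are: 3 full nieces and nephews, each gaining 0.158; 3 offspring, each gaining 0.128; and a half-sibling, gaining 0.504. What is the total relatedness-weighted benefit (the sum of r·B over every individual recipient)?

r to a full niece or nephew = 1/4 (full aunt/uncle↔niece/nephew: two paths of length 3 through the shared grandparent pair: r = 2·(1/2)^3 = 1/4).
r to an offspring = 1/2 (one parent–offspring link: r = (1/2)^1 = 1/2).
r to a half-sibling = 0.25 (half-sibs share one parent — one path of length 2: r = (1/2)^2 = 1/4).
Summing one r·B term per recipient: 3·0.25·0.158 + 3·0.5·0.128 + 1·0.25·0.504 = 0.4365.

0.4365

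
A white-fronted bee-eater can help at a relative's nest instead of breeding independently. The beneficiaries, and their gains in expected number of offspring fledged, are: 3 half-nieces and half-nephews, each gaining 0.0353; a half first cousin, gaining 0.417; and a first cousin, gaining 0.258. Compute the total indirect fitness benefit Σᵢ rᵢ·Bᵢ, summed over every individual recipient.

0.07155

r to a half-niece or half-nephew = 1/8 (half-aunt/uncle↔niece/nephew: one path of length 3: r = (1/2)^3 = 1/8).
r to a half first cousin = 1/16 (half first cousins share one grandparent — one path of length 4: r = (1/2)^4 = 1/16).
r to a first cousin = 1/8 (first cousins share one grandparent pair — two paths of length 4: r = 2·(1/2)^4 = 1/8).
Summing one r·B term per recipient: 3·0.125·0.0353 + 1·0.0625·0.417 + 1·0.125·0.258 = 0.07155.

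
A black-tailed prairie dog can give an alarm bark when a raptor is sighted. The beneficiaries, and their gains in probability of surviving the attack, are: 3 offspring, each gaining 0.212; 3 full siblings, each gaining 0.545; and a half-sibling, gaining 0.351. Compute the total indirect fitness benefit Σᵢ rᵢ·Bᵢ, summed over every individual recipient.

r to an offspring = 0.5 (one parent–offspring link: r = (1/2)^1 = 1/2).
r to a full sibling = 0.5 (full sibs share both parents — two paths of length 2: r = 2·(1/2)^2 = 1/2).
r to a half-sibling = 1/4 (half-sibs share one parent — one path of length 2: r = (1/2)^2 = 1/4).
Summing one r·B term per recipient: 3·0.5·0.212 + 3·0.5·0.545 + 1·0.25·0.351 = 1.22325.

1.22325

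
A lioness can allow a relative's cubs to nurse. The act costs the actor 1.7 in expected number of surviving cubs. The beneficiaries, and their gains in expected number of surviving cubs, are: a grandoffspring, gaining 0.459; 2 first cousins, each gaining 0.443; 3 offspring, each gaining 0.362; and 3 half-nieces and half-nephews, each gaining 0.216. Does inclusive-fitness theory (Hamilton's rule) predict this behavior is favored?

No

Hamilton's rule: the trait is favored when the sum of r·B over every recipient exceeds the actor's cost C.
r to a grandoffspring = 0.25 (two parent–offspring links: r = (1/2)^2 = 1/4).
r to a first cousin = 0.125 (first cousins share one grandparent pair — two paths of length 4: r = 2·(1/2)^4 = 1/8).
r to an offspring = 1/2 (one parent–offspring link: r = (1/2)^1 = 1/2).
r to a half-niece or half-nephew = 1/8 (half-aunt/uncle↔niece/nephew: one path of length 3: r = (1/2)^3 = 1/8).
Summing one r·B term per recipient: 1·0.25·0.459 + 2·0.125·0.443 + 3·0.5·0.362 + 3·0.125·0.216 = 0.8495.
0.8495 < 1.7: the indirect benefit is less than the cost.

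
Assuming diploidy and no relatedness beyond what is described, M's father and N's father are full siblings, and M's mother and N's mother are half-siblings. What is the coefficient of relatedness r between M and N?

With two independent routes of shared ancestry, r is the sum of the two contributions.
M and N are related in two ways: first cousins through their fathers (r = 1/8) and half first cousins through their mothers (r = 1/16).
r = 1/8 + 1/16 = 3/16 = 0.1875.

0.1875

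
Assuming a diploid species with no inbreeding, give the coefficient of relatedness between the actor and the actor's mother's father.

0.25

Each parent–offspring link contributes a factor of 1/2, and independent paths through distinct common ancestors add.
Two parent–offspring links: r = (1/2)^2 = 1/4.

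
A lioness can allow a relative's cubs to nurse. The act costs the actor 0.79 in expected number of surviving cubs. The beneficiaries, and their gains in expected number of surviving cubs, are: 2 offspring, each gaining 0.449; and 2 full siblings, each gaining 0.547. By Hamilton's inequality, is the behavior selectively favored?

Hamilton's rule: the trait is favored when the sum of r·B over every recipient exceeds the actor's cost C.
r to an offspring = 1/2 (one parent–offspring link: r = (1/2)^1 = 1/2).
r to a full sibling = 1/2 (full sibs share both parents — two paths of length 2: r = 2·(1/2)^2 = 1/2).
Summing one r·B term per recipient: 2·0.5·0.449 + 2·0.5·0.547 = 0.996.
0.996 > 0.79: the indirect benefit exceeds the cost.

Yes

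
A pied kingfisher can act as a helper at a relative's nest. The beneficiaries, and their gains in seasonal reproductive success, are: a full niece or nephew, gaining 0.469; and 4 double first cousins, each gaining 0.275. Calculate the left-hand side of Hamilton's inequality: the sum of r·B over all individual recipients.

r to a full niece or nephew = 0.25 (full aunt/uncle↔niece/nephew: two paths of length 3 through the shared grandparent pair: r = 2·(1/2)^3 = 1/4).
r to a double first cousin = 0.25 (double first cousins share both grandparent pairs — four paths of length 4: r = 4·(1/2)^4 = 1/4).
Summing one r·B term per recipient: 1·0.25·0.469 + 4·0.25·0.275 = 0.39225.

0.39225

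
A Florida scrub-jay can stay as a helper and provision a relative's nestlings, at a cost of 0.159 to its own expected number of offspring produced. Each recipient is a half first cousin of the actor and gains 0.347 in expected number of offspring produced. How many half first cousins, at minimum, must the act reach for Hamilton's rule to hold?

r to a half first cousin = 0.0625 (half first cousins share one grandparent — one path of length 4: r = (1/2)^4 = 1/16).
Hamilton's rule: n·r·B > C  ⇒  n > C/(r·B) = 0.159/(0.0625·0.347) = 7.331.
The smallest integer exceeding 7.331 is 8.

8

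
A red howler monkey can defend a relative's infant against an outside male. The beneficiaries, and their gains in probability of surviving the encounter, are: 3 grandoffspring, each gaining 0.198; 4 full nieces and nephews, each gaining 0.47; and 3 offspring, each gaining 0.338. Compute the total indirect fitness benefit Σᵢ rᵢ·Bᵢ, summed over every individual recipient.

r to a grandoffspring = 1/4 (two parent–offspring links: r = (1/2)^2 = 1/4).
r to a full niece or nephew = 1/4 (full aunt/uncle↔niece/nephew: two paths of length 3 through the shared grandparent pair: r = 2·(1/2)^3 = 1/4).
r to an offspring = 0.5 (one parent–offspring link: r = (1/2)^1 = 1/2).
Summing one r·B term per recipient: 3·0.25·0.198 + 4·0.25·0.47 + 3·0.5·0.338 = 1.1255.

1.1255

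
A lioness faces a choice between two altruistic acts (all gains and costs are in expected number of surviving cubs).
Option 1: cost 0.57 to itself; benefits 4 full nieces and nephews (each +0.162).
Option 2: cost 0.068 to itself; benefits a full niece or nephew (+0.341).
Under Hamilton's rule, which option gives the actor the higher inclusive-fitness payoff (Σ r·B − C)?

Option 2

Option 1: r to a full niece or nephew = 0.25.
Option 1: Σ r·B − C = (4·0.25·0.162) − 0.57 = -0.408.
Option 2: r to a full niece or nephew = 0.25.
Option 2: Σ r·B − C = (1·0.25·0.341) − 0.068 = 0.01725.
Option 2 has the higher net inclusive-fitness payoff.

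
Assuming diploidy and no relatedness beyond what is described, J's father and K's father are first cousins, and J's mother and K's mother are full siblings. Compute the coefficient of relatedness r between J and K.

0.15625

Wright's path rule: contributions from independent ancestry routes add.
J and K are related in two ways: second cousins through their fathers (r = 1/32) and first cousins through their mothers (r = 1/8).
r = 1/32 + 1/8 = 5/32 = 0.15625.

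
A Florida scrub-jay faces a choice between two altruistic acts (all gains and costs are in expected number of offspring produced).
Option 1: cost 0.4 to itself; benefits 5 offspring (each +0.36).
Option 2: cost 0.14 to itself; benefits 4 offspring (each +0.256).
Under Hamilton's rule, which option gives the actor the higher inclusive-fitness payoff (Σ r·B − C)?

Option 1

Option 1: r to an offspring = 0.5.
Option 1: Σ r·B − C = (5·0.5·0.36) − 0.4 = 0.5.
Option 2: r to an offspring = 0.5.
Option 2: Σ r·B − C = (4·0.5·0.256) − 0.14 = 0.372.
Option 1 has the higher net inclusive-fitness payoff.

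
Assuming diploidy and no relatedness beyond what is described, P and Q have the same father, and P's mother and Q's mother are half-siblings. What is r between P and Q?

Wright's path rule: contributions from independent ancestry routes add.
P and Q are related in two ways: half-sibs through their shared father (r = 1/4) and half first cousins through their mothers (r = 1/16).
r = 1/4 + 1/16 = 0.3125.

0.3125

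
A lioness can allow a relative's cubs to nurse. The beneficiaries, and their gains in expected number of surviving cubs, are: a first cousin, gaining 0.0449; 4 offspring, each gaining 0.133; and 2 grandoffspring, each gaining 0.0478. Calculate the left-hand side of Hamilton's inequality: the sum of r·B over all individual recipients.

0.2955125

r to a first cousin = 1/8 (first cousins share one grandparent pair — two paths of length 4: r = 2·(1/2)^4 = 1/8).
r to an offspring = 1/2 (one parent–offspring link: r = (1/2)^1 = 1/2).
r to a grandoffspring = 0.25 (two parent–offspring links: r = (1/2)^2 = 1/4).
Summing one r·B term per recipient: 1·0.125·0.0449 + 4·0.5·0.133 + 2·0.25·0.0478 = 0.2955125.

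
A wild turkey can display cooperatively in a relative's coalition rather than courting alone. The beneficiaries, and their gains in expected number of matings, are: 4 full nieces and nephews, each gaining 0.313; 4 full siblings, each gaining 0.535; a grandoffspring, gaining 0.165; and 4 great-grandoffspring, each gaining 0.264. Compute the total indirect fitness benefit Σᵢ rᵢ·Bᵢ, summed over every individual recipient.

r to a full niece or nephew = 0.25 (full aunt/uncle↔niece/nephew: two paths of length 3 through the shared grandparent pair: r = 2·(1/2)^3 = 1/4).
r to a full sibling = 1/2 (full sibs share both parents — two paths of length 2: r = 2·(1/2)^2 = 1/2).
r to a grandoffspring = 1/4 (two parent–offspring links: r = (1/2)^2 = 1/4).
r to a great-grandoffspring = 0.125 (three parent–offspring links: r = (1/2)^3 = 1/8).
Summing one r·B term per recipient: 4·0.25·0.313 + 4·0.5·0.535 + 1·0.25·0.165 + 4·0.125·0.264 = 1.55625.

1.55625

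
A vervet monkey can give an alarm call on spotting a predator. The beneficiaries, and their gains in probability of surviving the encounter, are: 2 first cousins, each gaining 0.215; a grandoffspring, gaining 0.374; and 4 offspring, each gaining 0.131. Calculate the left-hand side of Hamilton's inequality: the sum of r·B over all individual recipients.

0.40925

r to a first cousin = 0.125 (first cousins share one grandparent pair — two paths of length 4: r = 2·(1/2)^4 = 1/8).
r to a grandoffspring = 1/4 (two parent–offspring links: r = (1/2)^2 = 1/4).
r to an offspring = 1/2 (one parent–offspring link: r = (1/2)^1 = 1/2).
Summing one r·B term per recipient: 2·0.125·0.215 + 1·0.25·0.374 + 4·0.5·0.131 = 0.40925.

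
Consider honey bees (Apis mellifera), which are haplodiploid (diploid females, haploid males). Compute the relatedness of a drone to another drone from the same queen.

0.5

Haploid brothers each carry a random half of the queen's diploid genome, so on average they share half: r = 1/2.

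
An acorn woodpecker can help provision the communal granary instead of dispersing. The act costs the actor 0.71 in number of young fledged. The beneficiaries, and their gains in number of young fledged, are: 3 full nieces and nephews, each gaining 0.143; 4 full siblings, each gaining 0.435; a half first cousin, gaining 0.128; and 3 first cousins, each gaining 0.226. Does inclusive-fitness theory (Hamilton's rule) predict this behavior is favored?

Hamilton's rule: the trait is favored when the sum of r·B over every recipient exceeds the actor's cost C.
r to a full niece or nephew = 0.25 (full aunt/uncle↔niece/nephew: two paths of length 3 through the shared grandparent pair: r = 2·(1/2)^3 = 1/4).
r to a full sibling = 1/2 (full sibs share both parents — two paths of length 2: r = 2·(1/2)^2 = 1/2).
r to a half first cousin = 0.0625 (half first cousins share one grandparent — one path of length 4: r = (1/2)^4 = 1/16).
r to a first cousin = 0.125 (first cousins share one grandparent pair — two paths of length 4: r = 2·(1/2)^4 = 1/8).
Summing one r·B term per recipient: 3·0.25·0.143 + 4·0.5·0.435 + 1·0.0625·0.128 + 3·0.125·0.226 = 1.07.
1.07 > 0.71: the indirect benefit exceeds the cost.

Yes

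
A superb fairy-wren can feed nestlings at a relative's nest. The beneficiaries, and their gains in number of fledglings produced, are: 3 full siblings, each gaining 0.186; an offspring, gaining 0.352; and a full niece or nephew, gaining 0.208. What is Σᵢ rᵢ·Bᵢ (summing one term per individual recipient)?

0.507

r to a full sibling = 0.5 (full sibs share both parents — two paths of length 2: r = 2·(1/2)^2 = 1/2).
r to an offspring = 0.5 (one parent–offspring link: r = (1/2)^1 = 1/2).
r to a full niece or nephew = 0.25 (full aunt/uncle↔niece/nephew: two paths of length 3 through the shared grandparent pair: r = 2·(1/2)^3 = 1/4).
Summing one r·B term per recipient: 3·0.5·0.186 + 1·0.5·0.352 + 1·0.25·0.208 = 0.507.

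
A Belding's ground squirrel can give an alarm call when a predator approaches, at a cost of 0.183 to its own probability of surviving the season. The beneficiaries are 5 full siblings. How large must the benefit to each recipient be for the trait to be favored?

0.0732

r to a full sibling = 0.5 (full sibs share both parents — two paths of length 2: r = 2·(1/2)^2 = 1/2).
Hamilton's rule with n recipients of equal r: n·r·B > C, so B > C/(n·r) = 0.183/(5·0.5) = 0.0732.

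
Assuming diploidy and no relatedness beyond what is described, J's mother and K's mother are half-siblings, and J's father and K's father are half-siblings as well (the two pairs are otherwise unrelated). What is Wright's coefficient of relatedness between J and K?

Independent pedigree routes through distinct common ancestors add.
J and K are related in two ways: half first cousins through their mothers (r = 1/16) and half first cousins through their fathers (r = 1/16).
r = 1/16 + 1/16 = 0.125.

0.125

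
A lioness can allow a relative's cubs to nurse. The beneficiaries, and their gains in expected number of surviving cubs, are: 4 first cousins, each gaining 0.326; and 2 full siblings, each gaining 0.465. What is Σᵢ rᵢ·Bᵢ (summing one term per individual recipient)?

0.628

r to a first cousin = 1/8 (first cousins share one grandparent pair — two paths of length 4: r = 2·(1/2)^4 = 1/8).
r to a full sibling = 1/2 (full sibs share both parents — two paths of length 2: r = 2·(1/2)^2 = 1/2).
Summing one r·B term per recipient: 4·0.125·0.326 + 2·0.5·0.465 = 0.628.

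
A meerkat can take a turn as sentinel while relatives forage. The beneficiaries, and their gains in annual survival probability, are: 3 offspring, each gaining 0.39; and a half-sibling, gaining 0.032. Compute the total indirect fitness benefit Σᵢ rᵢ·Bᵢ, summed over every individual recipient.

0.593

r to an offspring = 0.5 (one parent–offspring link: r = (1/2)^1 = 1/2).
r to a half-sibling = 1/4 (half-sibs share one parent — one path of length 2: r = (1/2)^2 = 1/4).
Summing one r·B term per recipient: 3·0.5·0.39 + 1·0.25·0.032 = 0.593.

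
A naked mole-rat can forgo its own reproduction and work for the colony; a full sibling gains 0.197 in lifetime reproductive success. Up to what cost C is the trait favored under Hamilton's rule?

r to a full sibling = 0.5 (full sibs share both parents — two paths of length 2: r = 2·(1/2)^2 = 1/2).
Hamilton's rule: n·r·B > C, so the trait is favored while C < n·r·B = 1·0.5·0.197 = 0.0985.

0.0985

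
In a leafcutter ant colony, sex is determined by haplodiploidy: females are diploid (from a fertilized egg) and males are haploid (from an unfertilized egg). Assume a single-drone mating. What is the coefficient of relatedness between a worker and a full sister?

Haplodiploid full sisters inherit their father's entire haploid genome identically (contributing 1/2) and on average half of their mother's contribution (1/2 · 1/2 = 1/4); r = 1/2 + 1/4 = 3/4.

0.75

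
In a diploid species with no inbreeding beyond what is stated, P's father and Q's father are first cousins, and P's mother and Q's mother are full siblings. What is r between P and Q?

0.15625

With two independent routes of shared ancestry, r is the sum of the two contributions.
P and Q are related in two ways: second cousins through their fathers (r = 1/32) and first cousins through their mothers (r = 1/8).
r = 1/32 + 1/8 = 0.15625.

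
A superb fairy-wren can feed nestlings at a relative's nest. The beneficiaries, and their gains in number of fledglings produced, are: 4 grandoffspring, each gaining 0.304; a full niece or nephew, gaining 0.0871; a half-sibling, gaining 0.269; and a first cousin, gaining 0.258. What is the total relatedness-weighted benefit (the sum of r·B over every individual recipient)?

0.425275

r to a grandoffspring = 1/4 (two parent–offspring links: r = (1/2)^2 = 1/4).
r to a full niece or nephew = 1/4 (full aunt/uncle↔niece/nephew: two paths of length 3 through the shared grandparent pair: r = 2·(1/2)^3 = 1/4).
r to a half-sibling = 1/4 (half-sibs share one parent — one path of length 2: r = (1/2)^2 = 1/4).
r to a first cousin = 1/8 (first cousins share one grandparent pair — two paths of length 4: r = 2·(1/2)^4 = 1/8).
Summing one r·B term per recipient: 4·0.25·0.304 + 1·0.25·0.0871 + 1·0.25·0.269 + 1·0.125·0.258 = 0.425275.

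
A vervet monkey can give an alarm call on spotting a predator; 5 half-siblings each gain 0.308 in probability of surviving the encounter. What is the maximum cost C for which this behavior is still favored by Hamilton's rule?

r to a half-sibling = 0.25 (half-sibs share one parent — one path of length 2: r = (1/2)^2 = 1/4).
Hamilton's rule: n·r·B > C, so the trait is favored while C < n·r·B = 5·0.25·0.308 = 0.385.

0.385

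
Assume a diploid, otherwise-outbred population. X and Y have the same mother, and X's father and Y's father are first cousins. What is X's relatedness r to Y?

0.28125

With two independent routes of shared ancestry, r is the sum of the two contributions.
X and Y are related in two ways: half-sibs through their shared mother (r = 1/4) and second cousins through their fathers (r = 1/32).
r = 1/4 + 1/32 = 9/32 = 0.28125.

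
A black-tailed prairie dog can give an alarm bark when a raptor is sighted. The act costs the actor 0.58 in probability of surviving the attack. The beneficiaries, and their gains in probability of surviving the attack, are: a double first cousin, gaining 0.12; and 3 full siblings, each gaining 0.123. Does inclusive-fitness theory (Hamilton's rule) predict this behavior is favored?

No

Hamilton's rule: the trait is favored when the sum of r·B over every recipient exceeds the actor's cost C.
r to a double first cousin = 1/4 (double first cousins share both grandparent pairs — four paths of length 4: r = 4·(1/2)^4 = 1/4).
r to a full sibling = 0.5 (full sibs share both parents — two paths of length 2: r = 2·(1/2)^2 = 1/2).
Summing one r·B term per recipient: 1·0.25·0.12 + 3·0.5·0.123 = 0.2145.
0.2145 < 0.58: the indirect benefit is less than the cost.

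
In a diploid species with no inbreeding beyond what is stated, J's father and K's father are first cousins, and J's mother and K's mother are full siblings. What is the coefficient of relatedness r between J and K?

With two independent routes of shared ancestry, r is the sum of the two contributions.
J and K are related in two ways: second cousins through their fathers (r = 1/32) and first cousins through their mothers (r = 1/8).
r = 1/32 + 1/8 = 5/32 = 0.15625.

0.15625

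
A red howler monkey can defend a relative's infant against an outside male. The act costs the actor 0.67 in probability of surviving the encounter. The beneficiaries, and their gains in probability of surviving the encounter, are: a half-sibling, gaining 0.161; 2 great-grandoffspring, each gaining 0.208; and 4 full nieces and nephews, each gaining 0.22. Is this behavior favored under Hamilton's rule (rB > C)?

Hamilton's rule: the trait is favored when the sum of r·B over every recipient exceeds the actor's cost C.
r to a half-sibling = 1/4 (half-sibs share one parent — one path of length 2: r = (1/2)^2 = 1/4).
r to a great-grandoffspring = 0.125 (three parent–offspring links: r = (1/2)^3 = 1/8).
r to a full niece or nephew = 1/4 (full aunt/uncle↔niece/nephew: two paths of length 3 through the shared grandparent pair: r = 2·(1/2)^3 = 1/4).
Summing one r·B term per recipient: 1·0.25·0.161 + 2·0.125·0.208 + 4·0.25·0.22 = 0.31225.
0.31225 < 0.67: the indirect benefit is less than the cost.

No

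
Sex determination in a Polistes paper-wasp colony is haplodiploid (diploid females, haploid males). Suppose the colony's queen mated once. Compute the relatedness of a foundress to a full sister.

Haplodiploid full sisters inherit their father's entire haploid genome identically (contributing 1/2) and on average half of their mother's contribution (1/2 · 1/2 = 1/4); r = 1/2 + 1/4 = 3/4.

0.75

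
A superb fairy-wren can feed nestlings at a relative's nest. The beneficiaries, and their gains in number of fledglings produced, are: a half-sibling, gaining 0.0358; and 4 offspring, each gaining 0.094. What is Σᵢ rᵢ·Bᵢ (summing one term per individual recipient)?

0.19695

r to a half-sibling = 0.25 (half-sibs share one parent — one path of length 2: r = (1/2)^2 = 1/4).
r to an offspring = 0.5 (one parent–offspring link: r = (1/2)^1 = 1/2).
Summing one r·B term per recipient: 1·0.25·0.0358 + 4·0.5·0.094 = 0.19695.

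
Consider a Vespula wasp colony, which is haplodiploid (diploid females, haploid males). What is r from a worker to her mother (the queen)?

0.5

One meiotic link between diploid queen and diploid daughter: r = 1/2.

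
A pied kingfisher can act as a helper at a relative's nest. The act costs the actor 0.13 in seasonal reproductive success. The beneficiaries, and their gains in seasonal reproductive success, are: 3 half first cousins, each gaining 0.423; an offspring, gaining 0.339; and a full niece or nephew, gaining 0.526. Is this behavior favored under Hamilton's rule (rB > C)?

Hamilton's rule: the trait is favored when the sum of r·B over every recipient exceeds the actor's cost C.
r to a half first cousin = 0.0625 (half first cousins share one grandparent — one path of length 4: r = (1/2)^4 = 1/16).
r to an offspring = 1/2 (one parent–offspring link: r = (1/2)^1 = 1/2).
r to a full niece or nephew = 0.25 (full aunt/uncle↔niece/nephew: two paths of length 3 through the shared grandparent pair: r = 2·(1/2)^3 = 1/4).
Summing one r·B term per recipient: 3·0.0625·0.423 + 1·0.5·0.339 + 1·0.25·0.526 = 0.3803125.
0.3803125 > 0.13: the indirect benefit exceeds the cost.

Yes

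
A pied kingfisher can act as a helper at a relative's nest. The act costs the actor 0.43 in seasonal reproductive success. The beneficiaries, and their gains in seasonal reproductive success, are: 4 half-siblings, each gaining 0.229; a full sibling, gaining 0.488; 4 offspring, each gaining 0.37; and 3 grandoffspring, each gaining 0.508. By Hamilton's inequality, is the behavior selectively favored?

Hamilton's rule: the trait is favored when the sum of r·B over every recipient exceeds the actor's cost C.
r to a half-sibling = 1/4 (half-sibs share one parent — one path of length 2: r = (1/2)^2 = 1/4).
r to a full sibling = 1/2 (full sibs share both parents — two paths of length 2: r = 2·(1/2)^2 = 1/2).
r to an offspring = 0.5 (one parent–offspring link: r = (1/2)^1 = 1/2).
r to a grandoffspring = 0.25 (two parent–offspring links: r = (1/2)^2 = 1/4).
Summing one r·B term per recipient: 4·0.25·0.229 + 1·0.5·0.488 + 4·0.5·0.37 + 3·0.25·0.508 = 1.594.
1.594 > 0.43: the indirect benefit exceeds the cost.

Yes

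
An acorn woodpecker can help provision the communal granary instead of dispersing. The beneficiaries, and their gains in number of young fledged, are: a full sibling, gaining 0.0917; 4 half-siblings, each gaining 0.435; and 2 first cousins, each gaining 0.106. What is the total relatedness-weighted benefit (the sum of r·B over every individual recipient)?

0.50735

r to a full sibling = 0.5 (full sibs share both parents — two paths of length 2: r = 2·(1/2)^2 = 1/2).
r to a half-sibling = 1/4 (half-sibs share one parent — one path of length 2: r = (1/2)^2 = 1/4).
r to a first cousin = 0.125 (first cousins share one grandparent pair — two paths of length 4: r = 2·(1/2)^4 = 1/8).
Summing one r·B term per recipient: 1·0.5·0.0917 + 4·0.25·0.435 + 2·0.125·0.106 = 0.50735.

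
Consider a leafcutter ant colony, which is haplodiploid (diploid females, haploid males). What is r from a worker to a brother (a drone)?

Her haploid brother carries none of their father's genes and a random half of their mother's genome; that half matches the maternal half of her own genome with probability 1/2: r = 1/2 · 1/2 = 1/4.

0.25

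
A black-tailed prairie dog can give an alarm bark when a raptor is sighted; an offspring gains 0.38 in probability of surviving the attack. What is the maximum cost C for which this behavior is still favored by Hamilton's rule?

r to an offspring = 1/2 (one parent–offspring link: r = (1/2)^1 = 1/2).
Hamilton's rule: n·r·B > C, so the trait is favored while C < n·r·B = 1·0.5·0.38 = 0.19.

0.19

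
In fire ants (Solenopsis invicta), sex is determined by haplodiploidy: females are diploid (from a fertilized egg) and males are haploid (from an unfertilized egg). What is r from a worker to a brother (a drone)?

0.25

Her haploid brother carries none of their father's genes and a random half of their mother's genome; that half matches the maternal half of her own genome with probability 1/2: r = 1/2 · 1/2 = 1/4.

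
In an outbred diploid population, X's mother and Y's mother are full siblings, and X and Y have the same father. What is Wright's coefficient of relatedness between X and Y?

With two independent routes of shared ancestry, r is the sum of the two contributions.
X and Y are related in two ways: first cousins through their mothers (r = 1/8) and half-sibs through their shared father (r = 1/4).
r = 1/8 + 1/4 = 3/8 = 0.375.

0.375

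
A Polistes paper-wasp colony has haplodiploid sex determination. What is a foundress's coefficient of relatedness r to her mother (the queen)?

0.5

One meiotic link between diploid queen and diploid daughter: r = 1/2.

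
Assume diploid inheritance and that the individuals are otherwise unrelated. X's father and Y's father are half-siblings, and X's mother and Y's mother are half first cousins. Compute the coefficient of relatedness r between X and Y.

With two independent routes of shared ancestry, r is the sum of the two contributions.
X and Y are related in two ways: half first cousins through their fathers (r = 1/16) and half second cousins through their mothers (r = 1/64).
r = 1/16 + 1/64 = 5/64 = 0.078125.

0.078125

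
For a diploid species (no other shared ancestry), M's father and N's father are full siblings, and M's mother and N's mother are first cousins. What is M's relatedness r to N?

0.15625

Independent pedigree routes through distinct common ancestors add.
M and N are related in two ways: first cousins through their fathers (r = 1/8) and second cousins through their mothers (r = 1/32).
r = 1/8 + 1/32 = 0.15625.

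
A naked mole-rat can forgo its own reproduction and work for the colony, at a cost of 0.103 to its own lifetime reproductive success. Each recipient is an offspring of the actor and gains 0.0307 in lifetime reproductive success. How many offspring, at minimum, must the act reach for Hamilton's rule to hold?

7

r to an offspring = 0.5 (one parent–offspring link: r = (1/2)^1 = 1/2).
Hamilton's rule: n·r·B > C  ⇒  n > C/(r·B) = 0.103/(0.5·0.0307) = 6.71.
The smallest integer exceeding 6.71 is 7.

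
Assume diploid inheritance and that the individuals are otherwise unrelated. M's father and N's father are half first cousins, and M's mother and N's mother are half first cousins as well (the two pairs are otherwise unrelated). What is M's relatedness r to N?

0.03125

Relatedness sums over independent paths through distinct common ancestors.
M and N are related in two ways: half second cousins through their fathers (r = 1/64) and half second cousins through their mothers (r = 1/64).
r = 1/64 + 1/64 = 1/32 = 0.03125.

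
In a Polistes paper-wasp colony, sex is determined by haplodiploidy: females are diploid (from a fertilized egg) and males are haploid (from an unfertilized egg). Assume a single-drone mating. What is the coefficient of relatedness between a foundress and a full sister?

0.75

Haplodiploid full sisters inherit their father's entire haploid genome identically (contributing 1/2) and on average half of their mother's contribution (1/2 · 1/2 = 1/4); r = 1/2 + 1/4 = 3/4.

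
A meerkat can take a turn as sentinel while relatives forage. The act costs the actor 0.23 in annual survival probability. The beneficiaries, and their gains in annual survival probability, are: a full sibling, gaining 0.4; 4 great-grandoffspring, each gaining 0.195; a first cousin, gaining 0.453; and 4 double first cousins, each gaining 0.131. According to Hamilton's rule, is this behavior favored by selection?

Yes

Hamilton's rule: the trait is favored when the sum of r·B over every recipient exceeds the actor's cost C.
r to a full sibling = 0.5 (full sibs share both parents — two paths of length 2: r = 2·(1/2)^2 = 1/2).
r to a great-grandoffspring = 1/8 (three parent–offspring links: r = (1/2)^3 = 1/8).
r to a first cousin = 0.125 (first cousins share one grandparent pair — two paths of length 4: r = 2·(1/2)^4 = 1/8).
r to a double first cousin = 1/4 (double first cousins share both grandparent pairs — four paths of length 4: r = 4·(1/2)^4 = 1/4).
Summing one r·B term per recipient: 1·0.5·0.4 + 4·0.125·0.195 + 1·0.125·0.453 + 4·0.25·0.131 = 0.485125.
0.485125 > 0.23: the indirect benefit exceeds the cost.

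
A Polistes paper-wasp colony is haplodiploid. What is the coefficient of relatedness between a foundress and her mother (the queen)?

One meiotic link between diploid queen and diploid daughter: r = 1/2.

0.5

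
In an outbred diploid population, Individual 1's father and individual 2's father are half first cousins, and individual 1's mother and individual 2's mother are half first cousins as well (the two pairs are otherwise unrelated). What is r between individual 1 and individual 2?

0.03125

Independent pedigree routes through distinct common ancestors add.
Individual 1 and individual 2 are related in two ways: half second cousins through their fathers (r = 1/64) and half second cousins through their mothers (r = 1/64).
r = 1/64 + 1/64 = 0.03125.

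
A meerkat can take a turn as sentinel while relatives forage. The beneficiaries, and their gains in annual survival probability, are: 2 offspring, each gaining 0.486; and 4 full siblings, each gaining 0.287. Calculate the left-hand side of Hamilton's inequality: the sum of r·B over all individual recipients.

1.06

r to an offspring = 0.5 (one parent–offspring link: r = (1/2)^1 = 1/2).
r to a full sibling = 1/2 (full sibs share both parents — two paths of length 2: r = 2·(1/2)^2 = 1/2).
Summing one r·B term per recipient: 2·0.5·0.486 + 4·0.5·0.287 = 1.06.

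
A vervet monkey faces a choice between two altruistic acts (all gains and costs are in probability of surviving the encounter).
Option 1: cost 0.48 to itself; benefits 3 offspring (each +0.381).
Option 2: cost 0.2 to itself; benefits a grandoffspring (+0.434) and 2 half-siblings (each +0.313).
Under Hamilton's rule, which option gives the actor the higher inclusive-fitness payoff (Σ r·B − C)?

Option 1: r to an offspring = 0.5.
Option 1: Σ r·B − C = (3·0.5·0.381) − 0.48 = 0.0915.
Option 2: r to a grandoffspring = 0.25.
Option 2: r to a half-sibling = 0.25.
Option 2: Σ r·B − C = (1·0.25·0.434 + 2·0.25·0.313) − 0.2 = 0.065.
Option 1 has the higher net inclusive-fitness payoff.

Option 1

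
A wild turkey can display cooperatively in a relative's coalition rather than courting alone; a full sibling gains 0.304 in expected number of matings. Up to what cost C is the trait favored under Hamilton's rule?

0.152

r to a full sibling = 1/2 (full sibs share both parents — two paths of length 2: r = 2·(1/2)^2 = 1/2).
Hamilton's rule: n·r·B > C, so the trait is favored while C < n·r·B = 1·0.5·0.304 = 0.152.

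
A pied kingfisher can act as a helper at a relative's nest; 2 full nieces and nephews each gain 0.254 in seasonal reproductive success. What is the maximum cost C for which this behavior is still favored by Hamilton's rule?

r to a full niece or nephew = 1/4 (full aunt/uncle↔niece/nephew: two paths of length 3 through the shared grandparent pair: r = 2·(1/2)^3 = 1/4).
Hamilton's rule: n·r·B > C, so the trait is favored while C < n·r·B = 2·0.25·0.254 = 0.127.

0.127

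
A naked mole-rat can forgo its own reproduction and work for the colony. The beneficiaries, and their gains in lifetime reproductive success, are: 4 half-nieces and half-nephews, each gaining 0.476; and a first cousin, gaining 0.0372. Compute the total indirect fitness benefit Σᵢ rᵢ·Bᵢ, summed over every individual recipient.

r to a half-niece or half-nephew = 0.125 (half-aunt/uncle↔niece/nephew: one path of length 3: r = (1/2)^3 = 1/8).
r to a first cousin = 1/8 (first cousins share one grandparent pair — two paths of length 4: r = 2·(1/2)^4 = 1/8).
Summing one r·B term per recipient: 4·0.125·0.476 + 1·0.125·0.0372 = 0.24265.

0.24265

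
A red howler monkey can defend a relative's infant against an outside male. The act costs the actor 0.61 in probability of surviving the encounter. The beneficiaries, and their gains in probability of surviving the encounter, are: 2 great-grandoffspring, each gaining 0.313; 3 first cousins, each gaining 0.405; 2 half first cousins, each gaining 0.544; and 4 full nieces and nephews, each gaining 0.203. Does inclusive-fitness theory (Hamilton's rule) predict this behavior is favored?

No

Hamilton's rule: the trait is favored when the sum of r·B over every recipient exceeds the actor's cost C.
r to a great-grandoffspring = 1/8 (three parent–offspring links: r = (1/2)^3 = 1/8).
r to a first cousin = 1/8 (first cousins share one grandparent pair — two paths of length 4: r = 2·(1/2)^4 = 1/8).
r to a half first cousin = 1/16 (half first cousins share one grandparent — one path of length 4: r = (1/2)^4 = 1/16).
r to a full niece or nephew = 0.25 (full aunt/uncle↔niece/nephew: two paths of length 3 through the shared grandparent pair: r = 2·(1/2)^3 = 1/4).
Summing one r·B term per recipient: 2·0.125·0.313 + 3·0.125·0.405 + 2·0.0625·0.544 + 4·0.25·0.203 = 0.501125.
0.501125 < 0.61: the indirect benefit is less than the cost.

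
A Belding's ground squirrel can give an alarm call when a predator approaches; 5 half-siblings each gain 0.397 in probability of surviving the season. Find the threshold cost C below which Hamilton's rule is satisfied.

0.49625

r to a half-sibling = 0.25 (half-sibs share one parent — one path of length 2: r = (1/2)^2 = 1/4).
Hamilton's rule: n·r·B > C, so the trait is favored while C < n·r·B = 5·0.25·0.397 = 0.49625.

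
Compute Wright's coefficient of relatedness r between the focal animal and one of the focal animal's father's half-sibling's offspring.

Each parent–offspring link contributes a factor of 1/2, and independent paths through distinct common ancestors add.
Half first cousins share one grandparent — one path of length 4: r = (1/2)^4 = 1/16.

0.0625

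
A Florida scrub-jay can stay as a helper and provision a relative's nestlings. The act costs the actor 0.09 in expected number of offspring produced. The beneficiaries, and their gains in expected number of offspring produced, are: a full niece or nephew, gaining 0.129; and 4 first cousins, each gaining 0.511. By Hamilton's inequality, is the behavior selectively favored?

Yes

Hamilton's rule: the trait is favored when the sum of r·B over every recipient exceeds the actor's cost C.
r to a full niece or nephew = 0.25 (full aunt/uncle↔niece/nephew: two paths of length 3 through the shared grandparent pair: r = 2·(1/2)^3 = 1/4).
r to a first cousin = 1/8 (first cousins share one grandparent pair — two paths of length 4: r = 2·(1/2)^4 = 1/8).
Summing one r·B term per recipient: 1·0.25·0.129 + 4·0.125·0.511 = 0.28775.
0.28775 > 0.09: the indirect benefit exceeds the cost.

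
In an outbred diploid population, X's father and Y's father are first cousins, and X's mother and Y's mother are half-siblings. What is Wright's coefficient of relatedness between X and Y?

With two independent routes of shared ancestry, r is the sum of the two contributions.
X and Y are related in two ways: second cousins through their fathers (r = 1/32) and half first cousins through their mothers (r = 1/16).
r = 1/32 + 1/16 = 3/32 = 0.09375.

0.09375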